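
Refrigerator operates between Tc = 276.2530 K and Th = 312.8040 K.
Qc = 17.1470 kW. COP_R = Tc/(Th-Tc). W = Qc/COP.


COP = 276.2530 / 36.5510 = 7.5580
W = 17.1470 / 7.5580 = 2.2687 kW

COP = 7.5580, W = 2.2687 kW


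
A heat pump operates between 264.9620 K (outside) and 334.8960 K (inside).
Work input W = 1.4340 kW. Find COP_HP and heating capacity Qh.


COP = 334.8960 / 69.9340 = 4.7887
Qh = 4.7887 * 1.4340 = 6.8671 kW

COP = 4.7887, Qh = 6.8671 kW


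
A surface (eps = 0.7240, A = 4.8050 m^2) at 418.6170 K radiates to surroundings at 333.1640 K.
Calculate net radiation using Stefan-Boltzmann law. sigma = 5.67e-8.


T^4 = 3.0709e+10
Tsurr^4 = 1.2321e+10
Q = 0.7240 * 5.67e-8 * 4.8050 * 1.8389e+10 = 3627.1176 W

3627.1176 W


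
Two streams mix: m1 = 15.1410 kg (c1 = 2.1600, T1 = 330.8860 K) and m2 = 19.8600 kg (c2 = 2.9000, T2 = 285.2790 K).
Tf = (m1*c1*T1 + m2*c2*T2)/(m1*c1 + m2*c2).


num = 27251.8398
den = 90.2986
Tf = 301.7971 K

301.7971 K


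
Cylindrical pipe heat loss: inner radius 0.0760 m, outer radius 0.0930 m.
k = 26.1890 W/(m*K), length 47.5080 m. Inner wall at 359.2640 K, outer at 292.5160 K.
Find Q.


dT = 66.7480 K
ln(ro/ri) = 0.2019
Q = 2*pi*26.1890*47.5080*66.7480 / 0.2019 = 2584879.3834 W

2584879.3834 W


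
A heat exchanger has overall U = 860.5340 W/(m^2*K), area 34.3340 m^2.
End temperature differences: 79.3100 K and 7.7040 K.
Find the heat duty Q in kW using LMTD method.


LMTD = 30.7108 K
Q = 860.5340 * 34.3340 * 30.7108 = 907367.5252 W = 907.3675 kW

907.3675 kW


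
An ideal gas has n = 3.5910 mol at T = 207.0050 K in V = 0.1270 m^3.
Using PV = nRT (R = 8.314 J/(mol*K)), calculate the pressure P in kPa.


P = nRT/V = 3.5910 * 8.314 * 207.0050 / 0.1270
= 6180.2531 / 0.1270 = 48663.4102 Pa = 48.6634 kPa

48.6634 kPa


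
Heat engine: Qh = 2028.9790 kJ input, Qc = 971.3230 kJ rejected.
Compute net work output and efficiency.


W = 2028.9790 - 971.3230 = 1057.6560 kJ
eta = 1057.6560 / 2028.9790 = 0.5213 = 52.1275%

W = 1057.6560 kJ, eta = 52.1275%


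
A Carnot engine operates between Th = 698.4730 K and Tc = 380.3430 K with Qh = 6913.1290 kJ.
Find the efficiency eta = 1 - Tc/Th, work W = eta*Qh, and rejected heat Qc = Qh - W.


eta = 1 - 380.3430/698.4730 = 0.4555
W = 0.4555 * 6913.1290 = 3148.6883 kJ
Qc = 6913.1290 - 3148.6883 = 3764.4407 kJ

eta = 45.5465%, W = 3148.6883 kJ, Qc = 3764.4407 kJ


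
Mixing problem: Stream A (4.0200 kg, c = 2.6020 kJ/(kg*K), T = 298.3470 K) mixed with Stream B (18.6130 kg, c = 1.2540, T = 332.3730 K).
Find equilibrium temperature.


num = 10878.5407
den = 33.8007
Tf = 321.8433 K

321.8433 K


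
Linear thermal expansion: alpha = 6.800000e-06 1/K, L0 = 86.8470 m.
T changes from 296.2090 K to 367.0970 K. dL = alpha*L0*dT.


dT = 70.8880 K
dL = 6.800000e-06 * 86.8470 * 70.8880 = 0.041864 m
L_final = 86.888864 m

dL = 0.041864 m


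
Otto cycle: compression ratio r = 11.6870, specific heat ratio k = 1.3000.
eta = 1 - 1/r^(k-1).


r^(k-1) = 2.0908
eta = 1 - 1/2.0908 = 0.5217 = 52.1712%

52.1712%


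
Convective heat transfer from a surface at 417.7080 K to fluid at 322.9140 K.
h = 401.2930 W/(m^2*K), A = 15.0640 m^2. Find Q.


dT = 94.7940 K
Q = 401.2930 * 15.0640 * 94.7940 = 573037.1004 W

573037.1004 W


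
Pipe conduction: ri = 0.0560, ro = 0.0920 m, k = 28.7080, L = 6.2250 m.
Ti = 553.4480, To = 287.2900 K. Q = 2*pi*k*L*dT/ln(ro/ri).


dT = 266.1580 K
ln(ro/ri) = 0.4964
Q = 2*pi*28.7080*6.2250*266.1580 / 0.4964 = 602001.5966 W

602001.5966 W


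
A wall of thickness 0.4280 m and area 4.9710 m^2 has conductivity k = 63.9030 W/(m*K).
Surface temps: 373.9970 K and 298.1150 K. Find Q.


dT = 75.8820 K
Q = 63.9030 * 4.9710 * 75.8820 / 0.4280 = 56319.6582 W

56319.6582 W


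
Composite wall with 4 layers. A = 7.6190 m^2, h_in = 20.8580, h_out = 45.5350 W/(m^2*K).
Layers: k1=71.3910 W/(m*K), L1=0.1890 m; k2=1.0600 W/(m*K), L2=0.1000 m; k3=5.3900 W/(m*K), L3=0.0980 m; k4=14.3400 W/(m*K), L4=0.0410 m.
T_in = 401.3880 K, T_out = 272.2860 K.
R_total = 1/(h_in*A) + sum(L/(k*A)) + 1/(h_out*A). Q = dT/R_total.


R_conv_in = 1/(20.8580*7.6190) = 0.0063
R_1 = 0.1890/(71.3910*7.6190) = 0.0003
R_2 = 0.1000/(1.0600*7.6190) = 0.0124
R_3 = 0.0980/(5.3900*7.6190) = 0.0024
R_4 = 0.0410/(14.3400*7.6190) = 0.0004
R_conv_out = 1/(45.5350*7.6190) = 0.0029
R_total = 0.0247 K/W
Q = 129.1020 / 0.0247 = 5233.9484 W

R_total = 0.0247 K/W, Q = 5233.9484 W


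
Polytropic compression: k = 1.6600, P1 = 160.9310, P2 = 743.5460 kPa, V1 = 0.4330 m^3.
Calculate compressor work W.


(k-1)/k = 0.3976
(P2/P1)^exp = 1.8377
W = 2.5152 * 160.9310 * 0.4330 * (1.8377 - 1) = 146.8117 kJ

146.8117 kJ


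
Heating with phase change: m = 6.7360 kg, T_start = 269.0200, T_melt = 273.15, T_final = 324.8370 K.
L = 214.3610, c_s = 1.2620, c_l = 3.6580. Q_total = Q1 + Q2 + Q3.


Q1 (sensible, solid) = 6.7360 * 1.2620 * 4.1300 = 35.1084 kJ
Q2 (latent) = 6.7360 * 214.3610 = 1443.9357 kJ
Q3 (sensible, liquid) = 6.7360 * 3.6580 * 51.6870 = 1273.5826 kJ
Q_total = 2752.6267 kJ

2752.6267 kJ


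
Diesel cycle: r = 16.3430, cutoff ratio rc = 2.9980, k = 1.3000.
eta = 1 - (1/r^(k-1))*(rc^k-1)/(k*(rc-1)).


r^(k-1) = 2.3121
rc^k = 4.1676
eta = 0.4725 = 47.2545%

47.2545%


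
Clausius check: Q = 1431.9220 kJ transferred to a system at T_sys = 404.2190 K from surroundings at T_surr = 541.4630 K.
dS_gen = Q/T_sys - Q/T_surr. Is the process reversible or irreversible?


dS_sys = 1431.9220/404.2190 = 3.5424 kJ/K
dS_surr = -1431.9220/541.4630 = -2.6445 kJ/K
dS_gen = 3.5424 - 2.6445 = 0.8979 kJ/K (irreversible)

dS_gen = 0.8979 kJ/K, irreversible


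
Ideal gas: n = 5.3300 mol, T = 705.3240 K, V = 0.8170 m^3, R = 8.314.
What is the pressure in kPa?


P = nRT/V = 5.3300 * 8.314 * 705.3240 / 0.8170
= 31255.4597 / 0.8170 = 38256.3766 Pa = 38.2564 kPa

38.2564 kPa


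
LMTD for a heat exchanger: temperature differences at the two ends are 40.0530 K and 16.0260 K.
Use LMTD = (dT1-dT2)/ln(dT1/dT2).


dT1/dT2 = 2.4993
ln(dT1/dT2) = 0.9160
LMTD = 24.0270 / 0.9160 = 26.2306 K

26.2306 K


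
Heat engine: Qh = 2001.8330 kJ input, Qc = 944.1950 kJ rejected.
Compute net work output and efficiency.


W = 2001.8330 - 944.1950 = 1057.6380 kJ
eta = 1057.6380 / 2001.8330 = 0.5283 = 52.8335%

W = 1057.6380 kJ, eta = 52.8335%


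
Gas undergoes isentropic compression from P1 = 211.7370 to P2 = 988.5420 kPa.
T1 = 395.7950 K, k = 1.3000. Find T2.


(k-1)/k = 0.2308
(P2/P1)^exp = 1.4270
T2 = 395.7950 * 1.4270 = 564.8078 K

564.8078 K


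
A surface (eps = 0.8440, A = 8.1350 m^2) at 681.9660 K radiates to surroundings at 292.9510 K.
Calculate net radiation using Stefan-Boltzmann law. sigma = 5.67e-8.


T^4 = 2.1630e+11
Tsurr^4 = 7.3651e+09
Q = 0.8440 * 5.67e-8 * 8.1350 * 2.0893e+11 = 81337.0059 W

81337.0059 W


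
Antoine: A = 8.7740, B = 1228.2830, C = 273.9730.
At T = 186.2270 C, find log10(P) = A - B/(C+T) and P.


C+T = 460.2000
B/(C+T) = 2.6690
log10(P) = 8.7740 - 2.6690 = 6.1050
P = 10^6.1050 = 1273444.4609 mmHg

1273444.4609 mmHg


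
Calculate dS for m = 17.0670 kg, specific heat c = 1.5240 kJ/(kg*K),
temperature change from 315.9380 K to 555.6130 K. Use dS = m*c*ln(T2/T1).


T2/T1 = 1.7586
ln(T2/T1) = 0.5645
dS = 17.0670 * 1.5240 * 0.5645 = 14.6834 kJ/K

14.6834 kJ/K


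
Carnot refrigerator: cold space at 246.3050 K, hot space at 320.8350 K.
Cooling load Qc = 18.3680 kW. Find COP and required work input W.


COP = 246.3050 / 74.5300 = 3.3048
W = 18.3680 / 3.3048 = 5.5580 kW

COP = 3.3048, W = 5.5580 kW


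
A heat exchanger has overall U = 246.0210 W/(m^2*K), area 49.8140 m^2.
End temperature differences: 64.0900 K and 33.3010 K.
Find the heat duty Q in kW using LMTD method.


LMTD = 47.0276 K
Q = 246.0210 * 49.8140 * 47.0276 = 576336.6383 W = 576.3366 kW

576.3366 kW


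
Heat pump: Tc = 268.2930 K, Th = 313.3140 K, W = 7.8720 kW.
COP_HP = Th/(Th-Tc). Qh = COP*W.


COP = 313.3140 / 45.0210 = 6.9593
Qh = 6.9593 * 7.8720 = 54.7835 kW

COP = 6.9593, Qh = 54.7835 kW


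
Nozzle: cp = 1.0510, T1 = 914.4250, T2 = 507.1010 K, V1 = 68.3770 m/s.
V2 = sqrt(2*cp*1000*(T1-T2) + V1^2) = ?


dT = 407.3240 K
2*cp*1000*dT = 856195.0480
V1^2 = 4675.4141
V2 = sqrt(860870.4621) = 927.8311 m/s

927.8311 m/s


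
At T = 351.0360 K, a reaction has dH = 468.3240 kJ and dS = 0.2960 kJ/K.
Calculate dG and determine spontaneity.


T*dS = 351.0360 * 0.2960 = 103.9067 kJ
dG = 468.3240 - 103.9067 = 364.4173 kJ (non-spontaneous)

dG = 364.4173 kJ, non-spontaneous


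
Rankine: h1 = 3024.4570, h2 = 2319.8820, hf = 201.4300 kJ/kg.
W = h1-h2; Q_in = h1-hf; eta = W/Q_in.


W = 704.5750 kJ/kg
Q_in = 2823.0270 kJ/kg
eta = 0.2496 = 24.9581%

eta = 24.9581%


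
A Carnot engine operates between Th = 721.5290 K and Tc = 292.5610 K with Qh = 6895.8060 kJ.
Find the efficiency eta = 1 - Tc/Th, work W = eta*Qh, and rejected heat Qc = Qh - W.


eta = 1 - 292.5610/721.5290 = 0.5945
W = 0.5945 * 6895.8060 = 4099.7383 kJ
Qc = 6895.8060 - 4099.7383 = 2796.0677 kJ

eta = 59.4526%, W = 4099.7383 kJ, Qc = 2796.0677 kJ


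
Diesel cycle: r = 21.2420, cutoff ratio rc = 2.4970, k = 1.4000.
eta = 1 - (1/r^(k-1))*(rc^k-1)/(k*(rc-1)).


r^(k-1) = 3.3953
rc^k = 3.6007
eta = 0.6345 = 63.4522%

63.4522%


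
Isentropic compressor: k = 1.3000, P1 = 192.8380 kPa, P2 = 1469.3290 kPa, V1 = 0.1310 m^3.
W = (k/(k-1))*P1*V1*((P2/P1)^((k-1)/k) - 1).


(k-1)/k = 0.2308
(P2/P1)^exp = 1.5978
W = 4.3333 * 192.8380 * 0.1310 * (1.5978 - 1) = 65.4394 kJ

65.4394 kJ


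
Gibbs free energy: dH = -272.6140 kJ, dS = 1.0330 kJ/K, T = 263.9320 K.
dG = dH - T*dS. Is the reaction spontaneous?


T*dS = 263.9320 * 1.0330 = 272.6418 kJ
dG = -272.6140 - 272.6418 = -545.2558 kJ (spontaneous)

dG = -545.2558 kJ, spontaneous


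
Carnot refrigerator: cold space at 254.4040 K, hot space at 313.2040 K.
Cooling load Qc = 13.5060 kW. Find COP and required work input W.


COP = 254.4040 / 58.8000 = 4.3266
W = 13.5060 / 4.3266 = 3.1216 kW

COP = 4.3266, W = 3.1216 kW


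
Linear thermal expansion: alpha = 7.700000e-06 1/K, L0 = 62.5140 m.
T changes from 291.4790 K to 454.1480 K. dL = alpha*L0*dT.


dT = 162.6690 K
dL = 7.700000e-06 * 62.5140 * 162.6690 = 0.078302 m
L_final = 62.592302 m

dL = 0.078302 m


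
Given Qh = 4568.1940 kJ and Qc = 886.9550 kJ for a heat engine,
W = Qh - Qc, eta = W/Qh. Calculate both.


W = 4568.1940 - 886.9550 = 3681.2390 kJ
eta = 3681.2390 / 4568.1940 = 0.8058 = 80.5841%

W = 3681.2390 kJ, eta = 80.5841%


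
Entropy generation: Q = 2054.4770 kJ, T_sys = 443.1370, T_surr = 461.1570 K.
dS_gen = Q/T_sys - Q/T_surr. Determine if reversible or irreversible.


dS_sys = 2054.4770/443.1370 = 4.6362 kJ/K
dS_surr = -2054.4770/461.1570 = -4.4550 kJ/K
dS_gen = 4.6362 - 4.4550 = 0.1812 kJ/K (irreversible)

dS_gen = 0.1812 kJ/K, irreversible


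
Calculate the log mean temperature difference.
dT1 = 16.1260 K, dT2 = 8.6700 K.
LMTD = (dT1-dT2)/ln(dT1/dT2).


dT1/dT2 = 1.8600
ln(dT1/dT2) = 0.6206
LMTD = 7.4560 / 0.6206 = 12.0149 K

12.0149 K


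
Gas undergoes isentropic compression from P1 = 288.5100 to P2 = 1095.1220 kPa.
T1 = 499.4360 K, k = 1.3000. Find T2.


(k-1)/k = 0.2308
(P2/P1)^exp = 1.3605
T2 = 499.4360 * 1.3605 = 679.4615 K

679.4615 K


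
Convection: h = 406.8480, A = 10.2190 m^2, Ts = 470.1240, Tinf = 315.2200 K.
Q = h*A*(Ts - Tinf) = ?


dT = 154.9040 K
Q = 406.8480 * 10.2190 * 154.9040 = 644025.7277 W

644025.7277 W


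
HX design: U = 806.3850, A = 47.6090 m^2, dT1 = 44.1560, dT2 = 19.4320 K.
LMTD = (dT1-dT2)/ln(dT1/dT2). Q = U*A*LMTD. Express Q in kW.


LMTD = 30.1216 K
Q = 806.3850 * 47.6090 * 30.1216 = 1156402.0477 W = 1156.4020 kW

1156.4020 kW


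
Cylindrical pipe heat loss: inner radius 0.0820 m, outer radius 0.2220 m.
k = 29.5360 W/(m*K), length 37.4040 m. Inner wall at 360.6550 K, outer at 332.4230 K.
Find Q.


dT = 28.2320 K
ln(ro/ri) = 0.9960
Q = 2*pi*29.5360*37.4040*28.2320 / 0.9960 = 196766.0459 W

196766.0459 W


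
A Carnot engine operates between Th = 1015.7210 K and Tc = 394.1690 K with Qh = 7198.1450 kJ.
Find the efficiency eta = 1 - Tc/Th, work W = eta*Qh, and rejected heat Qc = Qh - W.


eta = 1 - 394.1690/1015.7210 = 0.6119
W = 0.6119 * 7198.1450 = 4404.7740 kJ
Qc = 7198.1450 - 4404.7740 = 2793.3710 kJ

eta = 61.1932%, W = 4404.7740 kJ, Qc = 2793.3710 kJ


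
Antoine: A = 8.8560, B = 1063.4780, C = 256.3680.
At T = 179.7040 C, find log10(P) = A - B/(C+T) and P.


C+T = 436.0720
B/(C+T) = 2.4388
log10(P) = 8.8560 - 2.4388 = 6.4172
P = 10^6.4172 = 2613563.2055 mmHg

2613563.2055 mmHg


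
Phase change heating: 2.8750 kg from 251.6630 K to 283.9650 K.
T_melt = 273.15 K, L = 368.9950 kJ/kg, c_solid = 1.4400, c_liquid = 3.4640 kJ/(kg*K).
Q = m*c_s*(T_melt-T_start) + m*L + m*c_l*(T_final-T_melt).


Q1 (sensible, solid) = 2.8750 * 1.4400 * 21.4870 = 88.9562 kJ
Q2 (latent) = 2.8750 * 368.9950 = 1060.8606 kJ
Q3 (sensible, liquid) = 2.8750 * 3.4640 * 10.8150 = 107.7066 kJ
Q_total = 1257.5234 kJ

1257.5234 kJ


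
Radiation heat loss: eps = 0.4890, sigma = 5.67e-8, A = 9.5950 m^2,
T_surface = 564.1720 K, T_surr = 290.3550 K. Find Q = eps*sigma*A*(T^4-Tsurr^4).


T^4 = 1.0131e+11
Tsurr^4 = 7.1075e+09
Q = 0.4890 * 5.67e-8 * 9.5950 * 9.4201e+10 = 25060.6671 W

25060.6671 W


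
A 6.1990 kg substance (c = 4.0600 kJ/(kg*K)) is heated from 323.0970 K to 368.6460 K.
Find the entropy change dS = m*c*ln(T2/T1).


T2/T1 = 1.1410
ln(T2/T1) = 0.1319
dS = 6.1990 * 4.0600 * 0.1319 = 3.3193 kJ/K

3.3193 kJ/K


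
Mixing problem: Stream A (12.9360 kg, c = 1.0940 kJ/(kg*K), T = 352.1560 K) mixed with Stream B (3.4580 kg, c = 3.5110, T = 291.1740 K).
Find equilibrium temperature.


num = 8518.8607
den = 26.2930
Tf = 323.9970 K

323.9970 K


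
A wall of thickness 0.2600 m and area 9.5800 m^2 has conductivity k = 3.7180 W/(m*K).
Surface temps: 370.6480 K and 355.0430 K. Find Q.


dT = 15.6050 K
Q = 3.7180 * 9.5800 * 15.6050 / 0.2600 = 2137.7914 W

2137.7914 W


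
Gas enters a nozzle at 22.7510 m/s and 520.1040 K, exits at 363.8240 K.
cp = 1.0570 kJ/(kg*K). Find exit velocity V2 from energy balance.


dT = 156.2800 K
2*cp*1000*dT = 330375.9200
V1^2 = 517.6080
V2 = sqrt(330893.5280) = 575.2335 m/s

575.2335 m/s


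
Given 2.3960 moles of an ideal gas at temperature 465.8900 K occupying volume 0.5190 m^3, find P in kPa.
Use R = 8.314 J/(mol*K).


P = nRT/V = 2.3960 * 8.314 * 465.8900 / 0.5190
= 9280.6891 / 0.5190 = 17881.8672 Pa = 17.8819 kPa

17.8819 kPa


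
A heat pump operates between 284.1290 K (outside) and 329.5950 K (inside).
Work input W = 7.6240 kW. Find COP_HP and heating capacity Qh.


COP = 329.5950 / 45.4660 = 7.2493
Qh = 7.2493 * 7.6240 = 55.2684 kW

COP = 7.2493, Qh = 55.2684 kW


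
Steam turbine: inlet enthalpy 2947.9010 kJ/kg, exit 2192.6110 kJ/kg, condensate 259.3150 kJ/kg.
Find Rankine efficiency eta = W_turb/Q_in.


W = 755.2900 kJ/kg
Q_in = 2688.5860 kJ/kg
eta = 0.2809 = 28.0925%

eta = 28.0925%


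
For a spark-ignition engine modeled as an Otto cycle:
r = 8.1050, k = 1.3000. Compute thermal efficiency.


r^(k-1) = 1.8734
eta = 1 - 1/1.8734 = 0.4662 = 46.6206%

46.6206%


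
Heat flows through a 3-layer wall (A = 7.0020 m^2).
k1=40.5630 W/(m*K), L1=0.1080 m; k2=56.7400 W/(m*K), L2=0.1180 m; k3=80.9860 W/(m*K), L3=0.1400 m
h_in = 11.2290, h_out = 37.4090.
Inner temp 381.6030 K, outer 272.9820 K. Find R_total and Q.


R_conv_in = 1/(11.2290*7.0020) = 0.0127
R_1 = 0.1080/(40.5630*7.0020) = 0.0004
R_2 = 0.1180/(56.7400*7.0020) = 0.0003
R_3 = 0.1400/(80.9860*7.0020) = 0.0002
R_conv_out = 1/(37.4090*7.0020) = 0.0038
R_total = 0.0175 K/W
Q = 108.6210 / 0.0175 = 6221.0007 W

R_total = 0.0175 K/W, Q = 6221.0007 W


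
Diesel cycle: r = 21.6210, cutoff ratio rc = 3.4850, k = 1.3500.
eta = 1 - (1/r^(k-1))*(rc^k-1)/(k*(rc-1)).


r^(k-1) = 2.9323
rc^k = 5.3948
eta = 0.5532 = 55.3244%

55.3244%


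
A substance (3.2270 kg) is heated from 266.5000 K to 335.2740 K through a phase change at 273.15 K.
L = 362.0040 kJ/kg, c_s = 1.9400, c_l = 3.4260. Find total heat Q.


Q1 (sensible, solid) = 3.2270 * 1.9400 * 6.6500 = 41.6315 kJ
Q2 (latent) = 3.2270 * 362.0040 = 1168.1869 kJ
Q3 (sensible, liquid) = 3.2270 * 3.4260 * 62.1240 = 686.8244 kJ
Q_total = 1896.6429 kJ

1896.6429 kJ


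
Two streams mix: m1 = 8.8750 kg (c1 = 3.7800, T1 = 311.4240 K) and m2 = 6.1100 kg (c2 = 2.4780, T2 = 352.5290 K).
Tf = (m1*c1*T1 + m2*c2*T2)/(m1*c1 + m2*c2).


num = 15784.9902
den = 48.6881
Tf = 324.2065 K

324.2065 K


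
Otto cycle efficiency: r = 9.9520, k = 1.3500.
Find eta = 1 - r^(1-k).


r^(k-1) = 2.2350
eta = 1 - 1/2.2350 = 0.5526 = 55.2564%

55.2564%


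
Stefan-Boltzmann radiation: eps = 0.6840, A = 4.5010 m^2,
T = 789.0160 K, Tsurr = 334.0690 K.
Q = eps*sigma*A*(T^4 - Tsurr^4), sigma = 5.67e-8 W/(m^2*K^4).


T^4 = 3.8756e+11
Tsurr^4 = 1.2455e+10
Q = 0.6840 * 5.67e-8 * 4.5010 * 3.7511e+11 = 65479.5114 W

65479.5114 W


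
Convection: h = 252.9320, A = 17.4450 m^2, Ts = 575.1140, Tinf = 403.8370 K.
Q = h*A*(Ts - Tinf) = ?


dT = 171.2770 K
Q = 252.9320 * 17.4450 * 171.2770 = 755742.4190 W

755742.4190 W


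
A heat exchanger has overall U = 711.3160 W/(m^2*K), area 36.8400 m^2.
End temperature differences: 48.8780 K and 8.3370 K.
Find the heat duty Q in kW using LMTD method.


LMTD = 22.9223 K
Q = 711.3160 * 36.8400 * 22.9223 = 600677.2065 W = 600.6772 kW

600.6772 kW


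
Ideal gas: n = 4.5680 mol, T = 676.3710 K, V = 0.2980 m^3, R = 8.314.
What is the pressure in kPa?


P = nRT/V = 4.5680 * 8.314 * 676.3710 / 0.2980
= 25687.4559 / 0.2980 = 86199.5165 Pa = 86.1995 kPa

86.1995 kPa


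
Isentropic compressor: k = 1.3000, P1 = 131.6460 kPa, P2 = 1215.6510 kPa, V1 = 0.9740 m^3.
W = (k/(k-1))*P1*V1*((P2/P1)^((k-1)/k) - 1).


(k-1)/k = 0.2308
(P2/P1)^exp = 1.6703
W = 4.3333 * 131.6460 * 0.9740 * (1.6703 - 1) = 372.4209 kJ

372.4209 kJ


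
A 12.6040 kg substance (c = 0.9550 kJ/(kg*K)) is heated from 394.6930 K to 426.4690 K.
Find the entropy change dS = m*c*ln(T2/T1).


T2/T1 = 1.0805
ln(T2/T1) = 0.0774
dS = 12.6040 * 0.9550 * 0.0774 = 0.9320 kJ/K

0.9320 kJ/K


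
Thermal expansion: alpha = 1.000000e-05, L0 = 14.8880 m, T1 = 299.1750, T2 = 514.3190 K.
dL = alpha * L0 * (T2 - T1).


dT = 215.1440 K
dL = 1.000000e-05 * 14.8880 * 215.1440 = 0.032031 m
L_final = 14.920031 m

dL = 0.032031 m


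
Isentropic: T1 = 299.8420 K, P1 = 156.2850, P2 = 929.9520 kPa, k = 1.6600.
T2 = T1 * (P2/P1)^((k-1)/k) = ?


(k-1)/k = 0.3976
(P2/P1)^exp = 2.0321
T2 = 299.8420 * 2.0321 = 609.3171 K

609.3171 K


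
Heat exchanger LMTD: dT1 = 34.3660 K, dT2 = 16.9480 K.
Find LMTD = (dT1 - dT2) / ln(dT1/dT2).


dT1/dT2 = 2.0277
ln(dT1/dT2) = 0.7069
LMTD = 17.4180 / 0.7069 = 24.6394 K

24.6394 K


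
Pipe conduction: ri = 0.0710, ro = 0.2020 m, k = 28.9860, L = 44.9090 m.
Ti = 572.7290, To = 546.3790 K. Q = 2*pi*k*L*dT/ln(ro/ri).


dT = 26.3500 K
ln(ro/ri) = 1.0456
Q = 2*pi*28.9860*44.9090*26.3500 / 1.0456 = 206120.7171 W

206120.7171 W


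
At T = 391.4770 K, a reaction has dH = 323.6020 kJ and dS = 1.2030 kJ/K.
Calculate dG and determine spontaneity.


T*dS = 391.4770 * 1.2030 = 470.9468 kJ
dG = 323.6020 - 470.9468 = -147.3448 kJ (spontaneous)

dG = -147.3448 kJ, spontaneous


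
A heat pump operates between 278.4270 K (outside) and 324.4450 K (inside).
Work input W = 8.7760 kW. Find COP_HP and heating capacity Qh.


COP = 324.4450 / 46.0180 = 7.0504
Qh = 7.0504 * 8.7760 = 61.8743 kW

COP = 7.0504, Qh = 61.8743 kW


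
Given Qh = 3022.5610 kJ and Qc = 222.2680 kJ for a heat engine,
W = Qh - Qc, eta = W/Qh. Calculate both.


W = 3022.5610 - 222.2680 = 2800.2930 kJ
eta = 2800.2930 / 3022.5610 = 0.9265 = 92.6464%

W = 2800.2930 kJ, eta = 92.6464%


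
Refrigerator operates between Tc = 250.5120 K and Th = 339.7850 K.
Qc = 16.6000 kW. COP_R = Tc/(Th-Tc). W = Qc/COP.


COP = 250.5120 / 89.2730 = 2.8061
W = 16.6000 / 2.8061 = 5.9156 kW

COP = 2.8061, W = 5.9156 kW


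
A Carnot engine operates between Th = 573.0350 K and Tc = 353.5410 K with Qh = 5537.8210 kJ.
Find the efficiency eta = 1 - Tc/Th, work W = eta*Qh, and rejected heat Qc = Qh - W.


eta = 1 - 353.5410/573.0350 = 0.3830
W = 0.3830 * 5537.8210 = 2121.1941 kJ
Qc = 5537.8210 - 2121.1941 = 3416.6269 kJ

eta = 38.3038%, W = 2121.1941 kJ, Qc = 3416.6269 kJ


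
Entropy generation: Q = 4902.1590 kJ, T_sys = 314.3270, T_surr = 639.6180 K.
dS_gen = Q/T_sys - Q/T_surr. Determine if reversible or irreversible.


dS_sys = 4902.1590/314.3270 = 15.5957 kJ/K
dS_surr = -4902.1590/639.6180 = -7.6642 kJ/K
dS_gen = 15.5957 - 7.6642 = 7.9315 kJ/K (irreversible)

dS_gen = 7.9315 kJ/K, irreversible


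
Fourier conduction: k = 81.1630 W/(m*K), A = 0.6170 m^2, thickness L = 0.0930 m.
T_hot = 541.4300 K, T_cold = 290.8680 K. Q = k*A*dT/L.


dT = 250.5620 K
Q = 81.1630 * 0.6170 * 250.5620 / 0.0930 = 134919.7456 W

134919.7456 W


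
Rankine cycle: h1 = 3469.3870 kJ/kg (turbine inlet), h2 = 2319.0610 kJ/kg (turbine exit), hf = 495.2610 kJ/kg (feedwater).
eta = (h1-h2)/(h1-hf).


W = 1150.3260 kJ/kg
Q_in = 2974.1260 kJ/kg
eta = 0.3868 = 38.6778%

eta = 38.6778%


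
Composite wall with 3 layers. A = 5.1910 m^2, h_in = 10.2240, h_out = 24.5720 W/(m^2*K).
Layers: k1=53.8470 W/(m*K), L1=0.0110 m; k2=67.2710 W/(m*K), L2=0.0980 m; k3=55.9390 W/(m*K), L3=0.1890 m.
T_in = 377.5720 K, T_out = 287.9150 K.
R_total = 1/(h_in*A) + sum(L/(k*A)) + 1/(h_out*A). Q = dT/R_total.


R_conv_in = 1/(10.2240*5.1910) = 0.0188
R_1 = 0.0110/(53.8470*5.1910) = 3.9353e-05
R_2 = 0.0980/(67.2710*5.1910) = 0.0003
R_3 = 0.1890/(55.9390*5.1910) = 0.0007
R_conv_out = 1/(24.5720*5.1910) = 0.0078
R_total = 0.0277 K/W
Q = 89.6570 / 0.0277 = 3242.2423 W

R_total = 0.0277 K/W, Q = 3242.2423 W


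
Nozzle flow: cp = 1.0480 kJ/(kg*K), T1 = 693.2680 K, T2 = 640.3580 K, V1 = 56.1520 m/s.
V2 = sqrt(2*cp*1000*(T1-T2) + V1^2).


dT = 52.9100 K
2*cp*1000*dT = 110899.3600
V1^2 = 3153.0471
V2 = sqrt(114052.4071) = 337.7165 m/s

337.7165 m/s


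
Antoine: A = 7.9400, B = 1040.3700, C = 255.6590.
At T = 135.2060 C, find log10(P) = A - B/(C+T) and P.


C+T = 390.8650
B/(C+T) = 2.6617
log10(P) = 7.9400 - 2.6617 = 5.2783
P = 10^5.2783 = 189796.4809 mmHg

189796.4809 mmHg


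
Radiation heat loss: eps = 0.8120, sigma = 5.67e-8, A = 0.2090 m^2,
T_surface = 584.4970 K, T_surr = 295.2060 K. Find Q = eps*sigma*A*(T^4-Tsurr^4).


T^4 = 1.1672e+11
Tsurr^4 = 7.5945e+09
Q = 0.8120 * 5.67e-8 * 0.2090 * 1.0912e+11 = 1050.0120 W

1050.0120 W


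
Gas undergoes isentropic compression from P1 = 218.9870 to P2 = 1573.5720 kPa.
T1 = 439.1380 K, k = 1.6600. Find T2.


(k-1)/k = 0.3976
(P2/P1)^exp = 2.1904
T2 = 439.1380 * 2.1904 = 961.8881 K

961.8881 K


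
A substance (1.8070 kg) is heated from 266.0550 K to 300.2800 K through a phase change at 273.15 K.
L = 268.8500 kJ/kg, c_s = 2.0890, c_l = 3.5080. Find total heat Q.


Q1 (sensible, solid) = 1.8070 * 2.0890 * 7.0950 = 26.7824 kJ
Q2 (latent) = 1.8070 * 268.8500 = 485.8120 kJ
Q3 (sensible, liquid) = 1.8070 * 3.5080 * 27.1300 = 171.9759 kJ
Q_total = 684.5702 kJ

684.5702 kJ


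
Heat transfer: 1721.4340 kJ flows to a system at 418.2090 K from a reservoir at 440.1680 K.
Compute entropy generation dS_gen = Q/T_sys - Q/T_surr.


dS_sys = 1721.4340/418.2090 = 4.1162 kJ/K
dS_surr = -1721.4340/440.1680 = -3.9109 kJ/K
dS_gen = 4.1162 - 3.9109 = 0.2053 kJ/K (irreversible)

dS_gen = 0.2053 kJ/K, irreversible


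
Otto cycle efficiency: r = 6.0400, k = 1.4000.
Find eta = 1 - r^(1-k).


r^(k-1) = 2.0531
eta = 1 - 1/2.0531 = 0.5129 = 51.2937%

51.2937%


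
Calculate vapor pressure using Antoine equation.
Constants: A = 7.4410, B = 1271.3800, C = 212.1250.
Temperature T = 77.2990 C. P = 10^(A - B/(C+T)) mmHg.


C+T = 289.4240
B/(C+T) = 4.3928
log10(P) = 7.4410 - 4.3928 = 3.0482
P = 10^3.0482 = 1117.3932 mmHg

1117.3932 mmHg


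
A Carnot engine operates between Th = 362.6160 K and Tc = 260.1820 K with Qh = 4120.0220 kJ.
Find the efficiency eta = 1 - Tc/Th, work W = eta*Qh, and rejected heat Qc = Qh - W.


eta = 1 - 260.1820/362.6160 = 0.2825
W = 0.2825 * 4120.0220 = 1163.8492 kJ
Qc = 4120.0220 - 1163.8492 = 2956.1728 kJ

eta = 28.2486%, W = 1163.8492 kJ, Qc = 2956.1728 kJ


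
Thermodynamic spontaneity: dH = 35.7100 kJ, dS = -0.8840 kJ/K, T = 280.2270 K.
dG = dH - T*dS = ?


T*dS = 280.2270 * -0.8840 = -247.7207 kJ
dG = 35.7100 + 247.7207 = 283.4307 kJ (non-spontaneous)

dG = 283.4307 kJ, non-spontaneous


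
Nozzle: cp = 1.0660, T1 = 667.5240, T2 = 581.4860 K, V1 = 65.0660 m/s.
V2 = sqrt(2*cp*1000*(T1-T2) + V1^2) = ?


dT = 86.0380 K
2*cp*1000*dT = 183433.0160
V1^2 = 4233.5844
V2 = sqrt(187666.6004) = 433.2050 m/s

433.2050 m/s


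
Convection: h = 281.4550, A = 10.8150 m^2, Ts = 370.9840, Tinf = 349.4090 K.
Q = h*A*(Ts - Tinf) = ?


dT = 21.5750 K
Q = 281.4550 * 10.8150 * 21.5750 = 65672.9154 W

65672.9154 W


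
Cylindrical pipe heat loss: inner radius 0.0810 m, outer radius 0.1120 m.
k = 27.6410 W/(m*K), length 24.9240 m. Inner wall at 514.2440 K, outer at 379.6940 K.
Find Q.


dT = 134.5500 K
ln(ro/ri) = 0.3240
Q = 2*pi*27.6410*24.9240*134.5500 / 0.3240 = 1797311.7684 W

1797311.7684 W


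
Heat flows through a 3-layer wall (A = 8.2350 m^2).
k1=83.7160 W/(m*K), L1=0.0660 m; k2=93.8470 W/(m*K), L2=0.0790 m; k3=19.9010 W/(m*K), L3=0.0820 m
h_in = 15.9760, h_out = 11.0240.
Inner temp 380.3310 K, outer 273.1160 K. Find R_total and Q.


R_conv_in = 1/(15.9760*8.2350) = 0.0076
R_1 = 0.0660/(83.7160*8.2350) = 9.5735e-05
R_2 = 0.0790/(93.8470*8.2350) = 0.0001
R_3 = 0.0820/(19.9010*8.2350) = 0.0005
R_conv_out = 1/(11.0240*8.2350) = 0.0110
R_total = 0.0193 K/W
Q = 107.2150 / 0.0193 = 5550.9854 W

R_total = 0.0193 K/W, Q = 5550.9854 W


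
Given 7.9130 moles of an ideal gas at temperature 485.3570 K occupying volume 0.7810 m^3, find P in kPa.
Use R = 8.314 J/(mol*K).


P = nRT/V = 7.9130 * 8.314 * 485.3570 / 0.7810
= 31930.9973 / 0.7810 = 40884.7597 Pa = 40.8848 kPa

40.8848 kPa


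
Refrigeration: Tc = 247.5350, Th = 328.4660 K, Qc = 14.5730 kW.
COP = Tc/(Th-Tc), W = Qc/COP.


COP = 247.5350 / 80.9310 = 3.0586
W = 14.5730 / 3.0586 = 4.7646 kW

COP = 3.0586, W = 4.7646 kW


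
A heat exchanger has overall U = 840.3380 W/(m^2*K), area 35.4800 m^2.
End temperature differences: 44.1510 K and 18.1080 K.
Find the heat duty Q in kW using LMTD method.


LMTD = 29.2204 K
Q = 840.3380 * 35.4800 * 29.2204 = 871211.0150 W = 871.2110 kW

871.2110 kW


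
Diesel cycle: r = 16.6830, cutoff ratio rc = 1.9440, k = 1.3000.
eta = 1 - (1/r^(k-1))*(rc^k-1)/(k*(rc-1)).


r^(k-1) = 2.3264
rc^k = 2.3730
eta = 0.5191 = 51.9066%

51.9066%


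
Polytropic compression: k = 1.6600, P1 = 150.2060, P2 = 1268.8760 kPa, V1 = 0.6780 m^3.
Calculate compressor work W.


(k-1)/k = 0.3976
(P2/P1)^exp = 2.3359
W = 2.5152 * 150.2060 * 0.6780 * (2.3359 - 1) = 342.1878 kJ

342.1878 kJ


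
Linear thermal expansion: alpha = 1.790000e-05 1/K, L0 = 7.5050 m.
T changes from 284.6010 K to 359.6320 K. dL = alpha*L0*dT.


dT = 75.0310 K
dL = 1.790000e-05 * 7.5050 * 75.0310 = 0.010080 m
L_final = 7.515080 m

dL = 0.010080 m


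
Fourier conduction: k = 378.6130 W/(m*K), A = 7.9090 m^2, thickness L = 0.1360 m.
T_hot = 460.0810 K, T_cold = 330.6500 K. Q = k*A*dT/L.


dT = 129.4310 K
Q = 378.6130 * 7.9090 * 129.4310 / 0.1360 = 2849813.8679 W

2849813.8679 W


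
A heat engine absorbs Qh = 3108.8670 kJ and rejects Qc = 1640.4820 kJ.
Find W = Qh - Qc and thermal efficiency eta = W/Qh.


W = 3108.8670 - 1640.4820 = 1468.3850 kJ
eta = 1468.3850 / 3108.8670 = 0.4723 = 47.2322%

W = 1468.3850 kJ, eta = 47.2322%


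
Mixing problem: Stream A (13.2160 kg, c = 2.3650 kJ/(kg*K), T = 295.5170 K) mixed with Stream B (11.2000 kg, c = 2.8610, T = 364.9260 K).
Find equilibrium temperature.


num = 20930.0289
den = 63.2990
Tf = 330.6532 K

330.6532 K


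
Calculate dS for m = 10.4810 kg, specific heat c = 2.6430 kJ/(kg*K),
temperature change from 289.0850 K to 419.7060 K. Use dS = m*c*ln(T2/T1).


T2/T1 = 1.4518
ln(T2/T1) = 0.3728
dS = 10.4810 * 2.6430 * 0.3728 = 10.3280 kJ/K

10.3280 kJ/K


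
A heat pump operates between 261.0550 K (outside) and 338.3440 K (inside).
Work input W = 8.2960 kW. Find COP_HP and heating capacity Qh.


COP = 338.3440 / 77.2890 = 4.3776
Qh = 4.3776 * 8.2960 = 36.3170 kW

COP = 4.3776, Qh = 36.3170 kW


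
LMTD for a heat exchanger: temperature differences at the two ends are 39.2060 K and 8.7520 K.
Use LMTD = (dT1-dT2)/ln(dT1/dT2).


dT1/dT2 = 4.4797
ln(dT1/dT2) = 1.4995
LMTD = 30.4540 / 1.4995 = 20.3088 K

20.3088 K


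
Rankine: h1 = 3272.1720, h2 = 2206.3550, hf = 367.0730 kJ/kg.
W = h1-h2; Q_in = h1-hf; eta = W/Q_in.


W = 1065.8170 kJ/kg
Q_in = 2905.0990 kJ/kg
eta = 0.3669 = 36.6878%

eta = 36.6878%


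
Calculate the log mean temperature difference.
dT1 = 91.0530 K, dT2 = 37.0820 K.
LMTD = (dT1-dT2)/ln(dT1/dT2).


dT1/dT2 = 2.4555
ln(dT1/dT2) = 0.8983
LMTD = 53.9710 / 0.8983 = 60.0806 K

60.0806 K


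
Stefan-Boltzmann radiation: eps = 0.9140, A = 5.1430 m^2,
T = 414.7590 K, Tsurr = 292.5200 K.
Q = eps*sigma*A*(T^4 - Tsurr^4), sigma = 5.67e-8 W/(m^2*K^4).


T^4 = 2.9593e+10
Tsurr^4 = 7.3219e+09
Q = 0.9140 * 5.67e-8 * 5.1430 * 2.2271e+10 = 5935.8149 W

5935.8149 W


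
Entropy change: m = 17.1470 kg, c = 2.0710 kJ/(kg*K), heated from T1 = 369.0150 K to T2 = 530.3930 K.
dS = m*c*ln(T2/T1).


T2/T1 = 1.4373
ln(T2/T1) = 0.3628
dS = 17.1470 * 2.0710 * 0.3628 = 12.8829 kJ/K

12.8829 kJ/K


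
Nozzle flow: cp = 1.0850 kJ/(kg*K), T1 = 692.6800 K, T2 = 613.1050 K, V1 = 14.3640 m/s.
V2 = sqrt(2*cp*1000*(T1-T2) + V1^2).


dT = 79.5750 K
2*cp*1000*dT = 172677.7500
V1^2 = 206.3245
V2 = sqrt(172884.0745) = 415.7933 m/s

415.7933 m/s


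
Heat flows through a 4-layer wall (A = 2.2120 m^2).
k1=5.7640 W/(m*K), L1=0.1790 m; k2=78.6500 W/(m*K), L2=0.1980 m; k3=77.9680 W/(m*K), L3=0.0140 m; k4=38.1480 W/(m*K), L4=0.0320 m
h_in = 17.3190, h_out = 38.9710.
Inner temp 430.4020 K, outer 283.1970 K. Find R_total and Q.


R_conv_in = 1/(17.3190*2.2120) = 0.0261
R_1 = 0.1790/(5.7640*2.2120) = 0.0140
R_2 = 0.1980/(78.6500*2.2120) = 0.0011
R_3 = 0.0140/(77.9680*2.2120) = 8.1176e-05
R_4 = 0.0320/(38.1480*2.2120) = 0.0004
R_conv_out = 1/(38.9710*2.2120) = 0.0116
R_total = 0.0533 K/W
Q = 147.2050 / 0.0533 = 2759.6836 W

R_total = 0.0533 K/W, Q = 2759.6836 W


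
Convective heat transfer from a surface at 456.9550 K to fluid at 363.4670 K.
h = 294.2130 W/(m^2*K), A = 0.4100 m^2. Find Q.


dT = 93.4880 K
Q = 294.2130 * 0.4100 * 93.4880 = 11277.2078 W

11277.2078 W


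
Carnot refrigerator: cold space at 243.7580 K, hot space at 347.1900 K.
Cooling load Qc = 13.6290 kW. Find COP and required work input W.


COP = 243.7580 / 103.4320 = 2.3567
W = 13.6290 / 2.3567 = 5.7831 kW

COP = 2.3567, W = 5.7831 kW


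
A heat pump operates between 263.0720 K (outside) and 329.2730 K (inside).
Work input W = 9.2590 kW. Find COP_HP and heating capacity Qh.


COP = 329.2730 / 66.2010 = 4.9738
Qh = 4.9738 * 9.2590 = 46.0528 kW

COP = 4.9738, Qh = 46.0528 kW


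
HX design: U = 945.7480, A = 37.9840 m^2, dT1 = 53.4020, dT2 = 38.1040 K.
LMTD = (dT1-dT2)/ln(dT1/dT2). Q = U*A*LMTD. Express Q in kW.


LMTD = 45.3235 K
Q = 945.7480 * 37.9840 * 45.3235 = 1628170.1051 W = 1628.1701 kW

1628.1701 kW


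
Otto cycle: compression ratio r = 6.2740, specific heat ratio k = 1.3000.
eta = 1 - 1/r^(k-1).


r^(k-1) = 1.7349
eta = 1 - 1/1.7349 = 0.4236 = 42.3583%

42.3583%


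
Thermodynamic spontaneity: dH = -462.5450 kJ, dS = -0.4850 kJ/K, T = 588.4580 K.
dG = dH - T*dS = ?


T*dS = 588.4580 * -0.4850 = -285.4021 kJ
dG = -462.5450 + 285.4021 = -177.1429 kJ (spontaneous)

dG = -177.1429 kJ, spontaneous


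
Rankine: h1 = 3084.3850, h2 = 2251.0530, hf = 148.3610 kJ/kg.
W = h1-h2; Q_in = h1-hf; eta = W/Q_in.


W = 833.3320 kJ/kg
Q_in = 2936.0240 kJ/kg
eta = 0.2838 = 28.3830%

eta = 28.3830%


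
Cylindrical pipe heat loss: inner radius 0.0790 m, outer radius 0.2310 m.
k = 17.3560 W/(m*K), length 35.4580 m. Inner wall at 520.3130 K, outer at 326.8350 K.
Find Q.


dT = 193.4780 K
ln(ro/ri) = 1.0730
Q = 2*pi*17.3560*35.4580*193.4780 / 1.0730 = 697248.8602 W

697248.8602 W


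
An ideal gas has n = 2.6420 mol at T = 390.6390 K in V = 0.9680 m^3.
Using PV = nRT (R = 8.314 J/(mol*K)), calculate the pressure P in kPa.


P = nRT/V = 2.6420 * 8.314 * 390.6390 / 0.9680
= 8580.6153 / 0.9680 = 8864.2720 Pa = 8.8643 kPa

8.8643 kPa


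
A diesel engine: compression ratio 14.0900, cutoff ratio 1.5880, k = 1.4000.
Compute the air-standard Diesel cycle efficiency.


r^(k-1) = 2.8811
rc^k = 1.9107
eta = 0.6160 = 61.6026%

61.6026%


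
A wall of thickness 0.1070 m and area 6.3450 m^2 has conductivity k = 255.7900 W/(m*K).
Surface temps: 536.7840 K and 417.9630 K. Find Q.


dT = 118.8210 K
Q = 255.7900 * 6.3450 * 118.8210 / 0.1070 = 1802289.7540 W

1802289.7540 W


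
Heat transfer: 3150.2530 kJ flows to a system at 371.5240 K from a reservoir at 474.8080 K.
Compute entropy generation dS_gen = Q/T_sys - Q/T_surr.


dS_sys = 3150.2530/371.5240 = 8.4793 kJ/K
dS_surr = -3150.2530/474.8080 = -6.6348 kJ/K
dS_gen = 8.4793 - 6.6348 = 1.8445 kJ/K (irreversible)

dS_gen = 1.8445 kJ/K, irreversible


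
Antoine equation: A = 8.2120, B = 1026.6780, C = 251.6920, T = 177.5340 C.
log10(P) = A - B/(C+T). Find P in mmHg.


C+T = 429.2260
B/(C+T) = 2.3919
log10(P) = 8.2120 - 2.3919 = 5.8201
P = 10^5.8201 = 660801.8839 mmHg

660801.8839 mmHg


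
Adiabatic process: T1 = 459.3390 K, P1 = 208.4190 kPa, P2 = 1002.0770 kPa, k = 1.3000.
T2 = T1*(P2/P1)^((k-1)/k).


(k-1)/k = 0.2308
(P2/P1)^exp = 1.4367
T2 = 459.3390 * 1.4367 = 659.9478 K

659.9478 K


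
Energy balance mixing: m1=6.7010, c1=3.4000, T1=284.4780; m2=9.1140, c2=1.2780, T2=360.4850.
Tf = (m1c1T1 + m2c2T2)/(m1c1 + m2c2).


num = 10680.1943
den = 34.4311
Tf = 310.1904 K

310.1904 K


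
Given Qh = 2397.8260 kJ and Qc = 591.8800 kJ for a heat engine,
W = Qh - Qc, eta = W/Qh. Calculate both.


W = 2397.8260 - 591.8800 = 1805.9460 kJ
eta = 1805.9460 / 2397.8260 = 0.7532 = 75.3160%

W = 1805.9460 kJ, eta = 75.3160%


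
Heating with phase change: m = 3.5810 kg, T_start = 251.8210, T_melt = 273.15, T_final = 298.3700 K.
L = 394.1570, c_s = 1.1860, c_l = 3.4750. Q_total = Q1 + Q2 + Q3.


Q1 (sensible, solid) = 3.5810 * 1.1860 * 21.3290 = 90.5857 kJ
Q2 (latent) = 3.5810 * 394.1570 = 1411.4762 kJ
Q3 (sensible, liquid) = 3.5810 * 3.4750 * 25.2200 = 313.8370 kJ
Q_total = 1815.8989 kJ

1815.8989 kJ


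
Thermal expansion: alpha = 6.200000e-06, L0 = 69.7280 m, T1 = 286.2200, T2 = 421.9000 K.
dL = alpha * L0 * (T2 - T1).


dT = 135.6800 K
dL = 6.200000e-06 * 69.7280 * 135.6800 = 0.058656 m
L_final = 69.786656 m

dL = 0.058656 m


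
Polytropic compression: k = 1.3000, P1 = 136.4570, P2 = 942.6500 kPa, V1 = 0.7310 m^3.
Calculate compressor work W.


(k-1)/k = 0.2308
(P2/P1)^exp = 1.5621
W = 4.3333 * 136.4570 * 0.7310 * (1.5621 - 1) = 242.9498 kJ

242.9498 kJ


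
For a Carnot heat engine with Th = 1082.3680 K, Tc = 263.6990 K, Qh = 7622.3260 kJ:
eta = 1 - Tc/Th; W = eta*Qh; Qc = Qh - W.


eta = 1 - 263.6990/1082.3680 = 0.7564
W = 0.7564 * 7622.3260 = 5765.2869 kJ
Qc = 7622.3260 - 5765.2869 = 1857.0391 kJ

eta = 75.6368%, W = 5765.2869 kJ, Qc = 1857.0391 kJ


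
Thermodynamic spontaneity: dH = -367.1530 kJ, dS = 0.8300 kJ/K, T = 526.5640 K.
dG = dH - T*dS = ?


T*dS = 526.5640 * 0.8300 = 437.0481 kJ
dG = -367.1530 - 437.0481 = -804.2011 kJ (spontaneous)

dG = -804.2011 kJ, spontaneous


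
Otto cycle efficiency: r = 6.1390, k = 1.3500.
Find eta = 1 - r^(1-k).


r^(k-1) = 1.8873
eta = 1 - 1/1.8873 = 0.4701 = 47.0134%

47.0134%


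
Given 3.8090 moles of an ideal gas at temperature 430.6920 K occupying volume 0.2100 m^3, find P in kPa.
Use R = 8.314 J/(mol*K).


P = nRT/V = 3.8090 * 8.314 * 430.6920 / 0.2100
= 13639.1655 / 0.2100 = 64948.4069 Pa = 64.9484 kPa

64.9484 kPa


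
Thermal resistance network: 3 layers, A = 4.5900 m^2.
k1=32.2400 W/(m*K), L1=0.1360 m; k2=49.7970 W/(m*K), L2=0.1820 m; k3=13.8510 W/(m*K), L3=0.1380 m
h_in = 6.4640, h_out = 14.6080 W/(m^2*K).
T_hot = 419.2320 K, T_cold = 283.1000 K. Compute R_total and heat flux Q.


R_conv_in = 1/(6.4640*4.5900) = 0.0337
R_1 = 0.1360/(32.2400*4.5900) = 0.0009
R_2 = 0.1820/(49.7970*4.5900) = 0.0008
R_3 = 0.1380/(13.8510*4.5900) = 0.0022
R_conv_out = 1/(14.6080*4.5900) = 0.0149
R_total = 0.0525 K/W
Q = 136.1320 / 0.0525 = 2592.7754 W

R_total = 0.0525 K/W, Q = 2592.7754 W


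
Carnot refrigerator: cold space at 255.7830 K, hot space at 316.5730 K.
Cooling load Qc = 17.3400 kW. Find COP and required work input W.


COP = 255.7830 / 60.7900 = 4.2076
W = 17.3400 / 4.2076 = 4.1211 kW

COP = 4.2076, W = 4.1211 kW


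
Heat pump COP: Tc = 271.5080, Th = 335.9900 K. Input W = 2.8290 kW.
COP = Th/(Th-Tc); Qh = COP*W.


COP = 335.9900 / 64.4820 = 5.2106
Qh = 5.2106 * 2.8290 = 14.7408 kW

COP = 5.2106, Qh = 14.7408 kW


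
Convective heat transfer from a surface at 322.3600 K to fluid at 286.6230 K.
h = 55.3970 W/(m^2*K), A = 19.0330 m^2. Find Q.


dT = 35.7370 K
Q = 55.3970 * 19.0330 * 35.7370 = 37680.0600 W

37680.0600 W


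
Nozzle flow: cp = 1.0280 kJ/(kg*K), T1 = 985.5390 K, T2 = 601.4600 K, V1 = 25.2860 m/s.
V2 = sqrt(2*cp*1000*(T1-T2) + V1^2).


dT = 384.0790 K
2*cp*1000*dT = 789666.4240
V1^2 = 639.3818
V2 = sqrt(790305.8058) = 888.9915 m/s

888.9915 m/s


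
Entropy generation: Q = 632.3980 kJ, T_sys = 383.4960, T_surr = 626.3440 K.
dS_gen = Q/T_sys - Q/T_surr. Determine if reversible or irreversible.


dS_sys = 632.3980/383.4960 = 1.6490 kJ/K
dS_surr = -632.3980/626.3440 = -1.0097 kJ/K
dS_gen = 1.6490 - 1.0097 = 0.6394 kJ/K (irreversible)

dS_gen = 0.6394 kJ/K, irreversible


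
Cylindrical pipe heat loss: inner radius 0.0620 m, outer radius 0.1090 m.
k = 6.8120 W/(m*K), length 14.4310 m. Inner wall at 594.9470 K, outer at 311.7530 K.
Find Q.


dT = 283.1940 K
ln(ro/ri) = 0.5642
Q = 2*pi*6.8120*14.4310*283.1940 / 0.5642 = 310021.2842 W

310021.2842 W


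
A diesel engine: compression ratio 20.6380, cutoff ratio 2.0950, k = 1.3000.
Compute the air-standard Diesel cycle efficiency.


r^(k-1) = 2.4797
rc^k = 2.6154
eta = 0.5424 = 54.2360%

54.2360%


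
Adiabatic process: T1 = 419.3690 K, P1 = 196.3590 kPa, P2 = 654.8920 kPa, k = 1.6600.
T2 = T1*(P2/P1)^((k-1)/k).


(k-1)/k = 0.3976
(P2/P1)^exp = 1.6143
T2 = 419.3690 * 1.6143 = 676.9917 K

676.9917 K


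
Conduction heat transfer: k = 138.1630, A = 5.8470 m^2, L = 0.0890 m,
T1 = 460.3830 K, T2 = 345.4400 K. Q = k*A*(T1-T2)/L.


dT = 114.9430 K
Q = 138.1630 * 5.8470 * 114.9430 / 0.0890 = 1043319.6089 W

1043319.6089 W


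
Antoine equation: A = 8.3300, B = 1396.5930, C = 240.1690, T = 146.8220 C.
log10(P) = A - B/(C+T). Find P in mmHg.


C+T = 386.9910
B/(C+T) = 3.6089
log10(P) = 8.3300 - 3.6089 = 4.7211
P = 10^4.7211 = 52619.7319 mmHg

52619.7319 mmHg


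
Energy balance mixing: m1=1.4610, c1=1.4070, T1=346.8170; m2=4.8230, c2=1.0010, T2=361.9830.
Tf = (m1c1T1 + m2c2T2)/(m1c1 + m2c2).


num = 2460.5162
den = 6.8834
Tf = 357.4539 K

357.4539 K


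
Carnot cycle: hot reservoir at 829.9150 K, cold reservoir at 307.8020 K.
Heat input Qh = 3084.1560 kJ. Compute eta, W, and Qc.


eta = 1 - 307.8020/829.9150 = 0.6291
W = 0.6291 * 3084.1560 = 1940.2926 kJ
Qc = 3084.1560 - 1940.2926 = 1143.8634 kJ

eta = 62.9116%, W = 1940.2926 kJ, Qc = 1143.8634 kJ


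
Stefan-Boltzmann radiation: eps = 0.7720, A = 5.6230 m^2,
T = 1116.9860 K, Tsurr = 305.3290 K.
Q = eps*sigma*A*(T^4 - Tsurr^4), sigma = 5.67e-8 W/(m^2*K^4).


T^4 = 1.5566e+12
Tsurr^4 = 8.6910e+09
Q = 0.7720 * 5.67e-8 * 5.6230 * 1.5480e+12 = 381002.5000 W

381002.5000 W
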